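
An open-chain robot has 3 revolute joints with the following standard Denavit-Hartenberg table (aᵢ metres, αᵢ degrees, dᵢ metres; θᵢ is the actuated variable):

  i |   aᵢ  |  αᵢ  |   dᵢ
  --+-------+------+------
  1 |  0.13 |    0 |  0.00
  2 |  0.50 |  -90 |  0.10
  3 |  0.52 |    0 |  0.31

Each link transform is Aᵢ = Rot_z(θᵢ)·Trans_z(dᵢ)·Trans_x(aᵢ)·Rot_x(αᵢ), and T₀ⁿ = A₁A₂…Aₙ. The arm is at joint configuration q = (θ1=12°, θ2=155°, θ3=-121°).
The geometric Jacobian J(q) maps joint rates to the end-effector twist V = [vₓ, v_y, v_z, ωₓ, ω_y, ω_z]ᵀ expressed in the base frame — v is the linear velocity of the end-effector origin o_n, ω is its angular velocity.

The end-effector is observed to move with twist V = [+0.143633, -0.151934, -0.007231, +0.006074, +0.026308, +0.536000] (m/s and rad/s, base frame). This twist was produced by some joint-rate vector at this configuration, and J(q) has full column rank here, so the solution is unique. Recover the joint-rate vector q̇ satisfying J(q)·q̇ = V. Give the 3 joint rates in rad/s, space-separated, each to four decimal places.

0.0740 0.4620 -0.0270

o_n = [-0.1688, -0.2228, 0.5457]
J₁: ẑ×o_n = [0.2228, -0.1688, 0.0000], ω = ẑ
J2: z=[0.0000, 0.0000, 1.0000] o=[0.1272, 0.0270, 0.0000] → [0.2498, -0.2960, 0.0000, 0.0000, 0.0000, 1.0000]
J3: z=[-0.2250, -0.9744, 0.0000] o=[-0.3600, 0.1395, 0.1000] → [-0.4343, 0.1003, 0.2678, -0.2250, -0.9744, 0.0000]
q̇ = J⁺·V = [0.0740, 0.4620, -0.0270]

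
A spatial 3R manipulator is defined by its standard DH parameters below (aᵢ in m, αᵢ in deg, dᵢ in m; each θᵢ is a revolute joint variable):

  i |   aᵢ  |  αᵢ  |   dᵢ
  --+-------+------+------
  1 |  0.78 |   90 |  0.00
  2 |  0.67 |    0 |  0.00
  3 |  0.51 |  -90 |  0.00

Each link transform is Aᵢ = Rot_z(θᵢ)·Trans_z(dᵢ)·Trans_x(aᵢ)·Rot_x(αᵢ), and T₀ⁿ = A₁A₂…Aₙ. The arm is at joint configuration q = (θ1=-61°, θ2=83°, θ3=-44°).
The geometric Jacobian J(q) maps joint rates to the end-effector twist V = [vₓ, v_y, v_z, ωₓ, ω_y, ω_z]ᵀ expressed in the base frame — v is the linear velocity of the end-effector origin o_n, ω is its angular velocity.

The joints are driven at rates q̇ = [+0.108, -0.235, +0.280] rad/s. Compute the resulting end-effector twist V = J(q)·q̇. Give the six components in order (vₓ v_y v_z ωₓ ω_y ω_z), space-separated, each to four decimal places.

0.1876 -0.0582 -0.0014 -0.0394 -0.0218 0.1080

o_n = [0.6099, -1.1003, 0.9860]
J₁: ẑ×o_n = [1.1003, 0.6099, -0.0000], ω = ẑ
J2: z=[-0.8746, -0.4848, 0.0000] o=[0.3782, -0.6822, 0.0000] → [-0.4780, 0.8623, 0.4780, -0.8746, -0.4848, 0.0000]
J3: z=[-0.8746, -0.4848, 0.0000] o=[0.4177, -0.7536, 0.6650] → [-0.1556, 0.2807, 0.3963, -0.8746, -0.4848, 0.0000]
V = J·q̇ = [0.1876, -0.0582, -0.0014, -0.0394, -0.0218, 0.1080]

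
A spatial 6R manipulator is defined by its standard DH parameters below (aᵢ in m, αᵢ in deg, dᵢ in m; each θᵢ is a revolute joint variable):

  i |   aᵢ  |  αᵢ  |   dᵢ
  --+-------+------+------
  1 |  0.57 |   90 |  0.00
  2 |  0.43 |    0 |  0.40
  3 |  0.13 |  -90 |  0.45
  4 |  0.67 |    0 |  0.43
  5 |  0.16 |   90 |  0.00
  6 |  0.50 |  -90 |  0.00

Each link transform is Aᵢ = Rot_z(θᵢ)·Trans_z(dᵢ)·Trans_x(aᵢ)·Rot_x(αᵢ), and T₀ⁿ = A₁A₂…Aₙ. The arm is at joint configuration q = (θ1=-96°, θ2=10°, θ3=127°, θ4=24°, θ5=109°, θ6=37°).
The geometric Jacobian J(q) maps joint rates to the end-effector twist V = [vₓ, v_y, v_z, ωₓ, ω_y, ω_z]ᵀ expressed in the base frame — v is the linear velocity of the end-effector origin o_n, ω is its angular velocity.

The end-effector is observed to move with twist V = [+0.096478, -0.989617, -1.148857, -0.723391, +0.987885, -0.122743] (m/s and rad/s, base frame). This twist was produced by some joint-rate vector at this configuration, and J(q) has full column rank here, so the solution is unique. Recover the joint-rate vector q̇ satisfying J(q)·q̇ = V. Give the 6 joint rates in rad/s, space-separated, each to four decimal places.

o_n = [-0.1917, -0.2124, -0.2139]
J₁: ẑ×o_n = [0.2124, -0.1917, 0.0000], ω = ẑ
J2: z=[-0.9945, 0.1045, 0.0000] o=[-0.0596, -0.5669, 0.0000] → [-0.0224, -0.2128, -0.3388, -0.9945, 0.1045, 0.0000]
J3: z=[-0.9945, 0.1045, 0.0000] o=[-0.5017, -0.9462, 0.0747] → [-0.0302, -0.2870, -0.7622, -0.9945, 0.1045, 0.0000]
J4: z=[0.0713, 0.6783, -0.7314] o=[-0.9393, -0.8046, 0.1633] → [0.1773, -0.5198, -0.4648, 0.0713, 0.6783, -0.7314]
J5: z=[0.0713, 0.6783, -0.7314] o=[-0.5908, -0.0963, 0.2663] → [-0.4106, -0.2577, -0.2790, 0.0713, 0.6783, -0.7314]
J6: z=[0.7342, 0.4607, 0.4988] o=[-0.4828, -0.1879, 0.1919] → [-0.1747, 0.4431, -0.1521, 0.7342, 0.4607, 0.4988]
q̇ = J⁺·V = [0.8980, -0.0440, 0.8360, 0.8210, 0.5440, -0.0450]

0.8980 -0.0440 0.8360 0.8210 0.5440 -0.0450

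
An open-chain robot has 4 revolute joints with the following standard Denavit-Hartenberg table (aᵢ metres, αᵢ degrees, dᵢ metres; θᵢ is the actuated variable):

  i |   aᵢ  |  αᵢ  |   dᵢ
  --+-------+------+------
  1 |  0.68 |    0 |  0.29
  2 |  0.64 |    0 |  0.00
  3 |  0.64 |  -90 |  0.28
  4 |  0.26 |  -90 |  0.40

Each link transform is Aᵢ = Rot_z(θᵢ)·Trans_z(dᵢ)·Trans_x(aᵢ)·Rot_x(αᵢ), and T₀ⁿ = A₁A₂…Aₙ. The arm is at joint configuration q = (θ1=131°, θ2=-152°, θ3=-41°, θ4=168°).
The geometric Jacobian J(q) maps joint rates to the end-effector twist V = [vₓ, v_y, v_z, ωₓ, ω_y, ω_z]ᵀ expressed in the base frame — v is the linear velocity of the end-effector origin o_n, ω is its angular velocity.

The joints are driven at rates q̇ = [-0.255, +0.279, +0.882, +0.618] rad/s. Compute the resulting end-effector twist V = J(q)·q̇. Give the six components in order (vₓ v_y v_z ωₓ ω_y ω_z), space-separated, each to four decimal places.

0.2591 0.6416 0.1572 0.5457 0.2901 0.9060

o_n = [0.6856, 0.1311, 0.5159]
J₁: ẑ×o_n = [-0.1311, 0.6856, 0.0000], ω = ẑ
J2: z=[0.0000, 0.0000, 1.0000] o=[-0.4461, 0.5132, 0.2900] → [0.3821, 1.1317, -0.0000, 0.0000, 0.0000, 1.0000]
J3: z=[0.0000, 0.0000, 1.0000] o=[0.1514, 0.2838, 0.2900] → [0.1527, 0.5342, -0.0000, 0.0000, 0.0000, 1.0000]
J4: z=[0.8829, 0.4695, 0.0000] o=[0.4518, -0.2812, 0.5700] → [-0.0254, 0.0477, 0.2543, 0.8829, 0.4695, 0.0000]
V = J·q̇ = [0.2591, 0.6416, 0.1572, 0.5457, 0.2901, 0.9060]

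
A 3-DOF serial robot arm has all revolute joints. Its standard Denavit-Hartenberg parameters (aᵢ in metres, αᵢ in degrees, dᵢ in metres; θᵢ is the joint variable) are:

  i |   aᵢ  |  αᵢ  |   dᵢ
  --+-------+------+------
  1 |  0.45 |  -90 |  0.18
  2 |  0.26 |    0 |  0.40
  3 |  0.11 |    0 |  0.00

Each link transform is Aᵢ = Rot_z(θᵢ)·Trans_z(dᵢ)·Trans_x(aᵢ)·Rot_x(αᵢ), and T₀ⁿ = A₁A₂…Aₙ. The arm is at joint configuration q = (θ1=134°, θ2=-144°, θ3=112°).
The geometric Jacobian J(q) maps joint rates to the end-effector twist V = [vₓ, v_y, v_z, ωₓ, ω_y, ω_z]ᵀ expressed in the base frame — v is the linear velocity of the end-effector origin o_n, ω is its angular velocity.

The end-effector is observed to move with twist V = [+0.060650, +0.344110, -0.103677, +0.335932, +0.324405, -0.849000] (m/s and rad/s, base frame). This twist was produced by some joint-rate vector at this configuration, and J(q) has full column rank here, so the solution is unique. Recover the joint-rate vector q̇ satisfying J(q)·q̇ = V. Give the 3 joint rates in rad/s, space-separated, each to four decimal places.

o_n = [-0.5190, -0.0384, 0.3911]
J₁: ẑ×o_n = [0.0384, -0.5190, 0.0000], ω = ẑ
J2: z=[-0.7193, -0.6947, 0.0000] o=[-0.3126, 0.3237, 0.1800] → [-0.1467, 0.1519, 0.1171, -0.7193, -0.6947, 0.0000]
J3: z=[-0.7193, -0.6947, 0.0000] o=[-0.4542, -0.1055, 0.3328] → [-0.0405, 0.0419, -0.0933, -0.7193, -0.6947, 0.0000]
q̇ = J⁺·V = [-0.8490, -0.7000, 0.2330]

-0.8490 -0.7000 0.2330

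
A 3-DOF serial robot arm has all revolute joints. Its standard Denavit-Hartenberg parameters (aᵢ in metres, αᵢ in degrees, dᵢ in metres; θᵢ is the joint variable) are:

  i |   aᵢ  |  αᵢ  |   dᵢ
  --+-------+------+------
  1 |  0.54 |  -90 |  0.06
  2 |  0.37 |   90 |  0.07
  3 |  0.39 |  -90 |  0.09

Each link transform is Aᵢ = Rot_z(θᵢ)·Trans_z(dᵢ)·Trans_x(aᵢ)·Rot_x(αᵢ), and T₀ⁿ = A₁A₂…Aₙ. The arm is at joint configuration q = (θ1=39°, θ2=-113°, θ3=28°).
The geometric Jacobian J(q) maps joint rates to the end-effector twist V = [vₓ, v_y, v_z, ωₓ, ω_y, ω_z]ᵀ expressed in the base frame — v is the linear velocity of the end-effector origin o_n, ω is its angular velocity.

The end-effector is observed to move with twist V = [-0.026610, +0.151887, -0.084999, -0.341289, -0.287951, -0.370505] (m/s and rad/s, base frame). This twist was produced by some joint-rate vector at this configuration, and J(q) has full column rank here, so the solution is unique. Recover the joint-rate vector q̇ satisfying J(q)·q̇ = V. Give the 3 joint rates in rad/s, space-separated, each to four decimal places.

o_n = [-0.0209, 0.3087, 0.6824]
J₁: ẑ×o_n = [-0.3087, -0.0209, 0.0000], ω = ẑ
J2: z=[-0.6293, 0.7771, 0.0000] o=[0.4197, 0.3398, 0.0600] → [0.4837, 0.3917, 0.3620, -0.6293, 0.7771, 0.0000]
J3: z=[-0.7154, -0.5793, -0.3907] o=[0.2633, 0.3033, 0.4006] → [-0.1611, 0.3126, -0.1685, -0.7154, -0.5793, -0.3907]
q̇ = J⁺·V = [-0.1810, -0.0090, 0.4850]

-0.1810 -0.0090 0.4850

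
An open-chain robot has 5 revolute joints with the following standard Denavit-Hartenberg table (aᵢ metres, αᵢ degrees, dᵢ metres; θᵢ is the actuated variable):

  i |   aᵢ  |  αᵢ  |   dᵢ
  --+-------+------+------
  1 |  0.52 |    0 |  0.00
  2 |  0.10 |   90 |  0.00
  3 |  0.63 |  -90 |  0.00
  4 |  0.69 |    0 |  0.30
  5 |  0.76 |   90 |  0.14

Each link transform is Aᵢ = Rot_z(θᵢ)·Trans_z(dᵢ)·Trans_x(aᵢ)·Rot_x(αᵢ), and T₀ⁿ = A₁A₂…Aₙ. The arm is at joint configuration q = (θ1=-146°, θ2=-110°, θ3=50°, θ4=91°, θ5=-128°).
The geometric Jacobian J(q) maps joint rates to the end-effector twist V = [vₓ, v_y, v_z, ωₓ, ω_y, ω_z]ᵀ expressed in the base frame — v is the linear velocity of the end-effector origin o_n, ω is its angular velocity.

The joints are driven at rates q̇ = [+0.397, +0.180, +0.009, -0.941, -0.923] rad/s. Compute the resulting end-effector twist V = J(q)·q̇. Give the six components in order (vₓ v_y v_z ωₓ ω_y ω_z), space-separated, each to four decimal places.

0.9609 -0.2447 -0.1517 -0.3367 1.3877 -0.6212

o_n = [-0.7898, 0.1869, 1.2212]
J₁: ẑ×o_n = [-0.1869, -0.7898, 0.0000], ω = ẑ
J2: z=[0.0000, 0.0000, 1.0000] o=[-0.4311, -0.2908, 0.0000] → [-0.4777, -0.3587, 0.0000, 0.0000, 0.0000, 1.0000]
J3: z=[0.9703, 0.2419, 0.0000] o=[-0.4553, -0.1938, 0.0000] → [0.2954, -1.1849, 0.4503, 0.9703, 0.2419, 0.0000]
J4: z=[0.1853, -0.7433, 0.6428] o=[-0.5533, 0.1992, 0.4826] → [-0.5411, -0.2889, -0.1781, 0.1853, -0.7433, 0.6428]
J5: z=[0.1853, -0.7433, 0.6428] o=[-1.1652, -0.1982, 0.6662] → [-0.6601, 0.1384, 0.3504, 0.1853, -0.7433, 0.6428]
V = J·q̇ = [0.9609, -0.2447, -0.1517, -0.3367, 1.3877, -0.6212]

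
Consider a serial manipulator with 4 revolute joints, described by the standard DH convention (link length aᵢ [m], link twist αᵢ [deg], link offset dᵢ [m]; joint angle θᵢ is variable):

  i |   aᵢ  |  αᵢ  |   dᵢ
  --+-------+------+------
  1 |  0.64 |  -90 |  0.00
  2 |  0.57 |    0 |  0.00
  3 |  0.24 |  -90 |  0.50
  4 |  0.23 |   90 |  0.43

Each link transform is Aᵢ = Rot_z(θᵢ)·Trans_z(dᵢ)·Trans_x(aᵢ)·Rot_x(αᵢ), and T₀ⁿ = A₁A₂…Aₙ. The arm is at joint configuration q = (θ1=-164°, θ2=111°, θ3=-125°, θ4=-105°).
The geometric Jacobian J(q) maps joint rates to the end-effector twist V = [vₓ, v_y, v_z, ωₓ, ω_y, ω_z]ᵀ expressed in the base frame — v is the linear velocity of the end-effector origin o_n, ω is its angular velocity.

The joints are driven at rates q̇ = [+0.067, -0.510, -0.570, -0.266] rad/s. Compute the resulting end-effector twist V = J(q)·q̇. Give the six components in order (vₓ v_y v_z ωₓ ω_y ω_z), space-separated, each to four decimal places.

-0.5382 -0.1877 0.1830 -0.2358 1.0559 0.3251

o_n = [-0.4881, -0.8912, -0.9057]
J₁: ẑ×o_n = [0.8912, -0.4881, 0.0000], ω = ẑ
J2: z=[0.2756, -0.9613, 0.0000] o=[-0.6152, -0.1764, 0.0000] → [0.8706, 0.2496, -0.0749, 0.2756, -0.9613, 0.0000]
J3: z=[0.2756, -0.9613, 0.0000] o=[-0.4189, -0.1201, -0.5321] → [0.3591, 0.1030, -0.2791, 0.2756, -0.9613, 0.0000]
J4: z=[-0.2326, -0.0667, -0.9703] o=[-0.5049, -0.6649, -0.4741] → [-0.1908, -0.1166, 0.0537, -0.2326, -0.0667, -0.9703]
V = J·q̇ = [-0.5382, -0.1877, 0.1830, -0.2358, 1.0559, 0.3251]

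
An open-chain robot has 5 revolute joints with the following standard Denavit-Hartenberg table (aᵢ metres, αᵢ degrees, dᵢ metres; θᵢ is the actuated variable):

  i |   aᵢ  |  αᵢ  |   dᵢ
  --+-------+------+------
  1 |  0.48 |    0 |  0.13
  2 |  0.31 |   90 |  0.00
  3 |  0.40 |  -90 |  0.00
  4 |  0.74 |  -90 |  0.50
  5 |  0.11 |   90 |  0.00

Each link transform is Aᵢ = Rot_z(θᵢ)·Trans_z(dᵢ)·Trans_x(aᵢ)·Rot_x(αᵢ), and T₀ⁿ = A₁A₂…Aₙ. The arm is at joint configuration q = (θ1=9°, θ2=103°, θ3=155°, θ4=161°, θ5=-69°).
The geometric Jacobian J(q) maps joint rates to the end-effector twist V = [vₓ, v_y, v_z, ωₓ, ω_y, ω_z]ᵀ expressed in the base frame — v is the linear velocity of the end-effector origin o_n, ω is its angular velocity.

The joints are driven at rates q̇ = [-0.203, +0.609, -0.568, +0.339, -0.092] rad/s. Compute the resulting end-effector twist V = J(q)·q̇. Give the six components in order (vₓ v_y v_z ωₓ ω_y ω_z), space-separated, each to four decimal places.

0.2735 -0.4512 -0.0647 -0.5435 -0.4034 0.1114

o_n = [0.1037, 0.3144, -0.5586]
J₁: ẑ×o_n = [-0.3144, 0.1037, 0.0000], ω = ẑ
J2: z=[0.0000, 0.0000, 1.0000] o=[0.4741, 0.0751, 0.1300] → [-0.2394, -0.3704, 0.0000, 0.0000, 0.0000, 1.0000]
J3: z=[0.9272, 0.3746, 0.0000] o=[0.3580, 0.3625, 0.1300] → [-0.2580, 0.6385, 0.0507, 0.9272, 0.3746, 0.0000]
J4: z=[0.1583, -0.3918, -0.9063] o=[0.4938, 0.0264, 0.2990] → [0.5971, 0.4893, -0.1072, 0.1583, -0.3918, -0.9063]
J5: z=[0.7661, 0.6278, -0.1376] o=[0.1120, 0.3282, -0.4498] → [-0.0702, 0.0845, -0.0053, 0.7661, 0.6278, -0.1376]
V = J·q̇ = [0.2735, -0.4512, -0.0647, -0.5435, -0.4034, 0.1114]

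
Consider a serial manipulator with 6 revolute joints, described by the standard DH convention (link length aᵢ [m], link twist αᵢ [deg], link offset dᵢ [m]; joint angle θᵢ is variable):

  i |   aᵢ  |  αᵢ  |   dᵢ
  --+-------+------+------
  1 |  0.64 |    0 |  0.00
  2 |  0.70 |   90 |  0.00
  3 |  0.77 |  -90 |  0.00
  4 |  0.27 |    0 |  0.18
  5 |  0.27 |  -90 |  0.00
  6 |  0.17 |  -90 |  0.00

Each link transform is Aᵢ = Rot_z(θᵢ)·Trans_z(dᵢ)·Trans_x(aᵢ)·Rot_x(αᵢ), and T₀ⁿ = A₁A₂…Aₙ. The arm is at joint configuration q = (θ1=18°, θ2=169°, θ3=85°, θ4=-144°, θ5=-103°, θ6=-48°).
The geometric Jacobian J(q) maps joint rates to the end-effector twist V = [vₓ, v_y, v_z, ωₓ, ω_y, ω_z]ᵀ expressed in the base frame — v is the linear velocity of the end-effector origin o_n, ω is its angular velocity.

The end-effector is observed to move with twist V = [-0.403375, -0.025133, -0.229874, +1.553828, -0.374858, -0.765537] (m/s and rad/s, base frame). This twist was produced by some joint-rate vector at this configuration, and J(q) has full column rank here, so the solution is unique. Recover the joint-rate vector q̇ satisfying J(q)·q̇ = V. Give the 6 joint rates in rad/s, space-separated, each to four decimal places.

-0.4330 0.2970 -0.8830 0.5410 0.8950 0.8230

o_n = [0.2058, -0.0477, 0.4268]
J₁: ẑ×o_n = [0.0477, 0.2058, -0.0000], ω = ẑ
J2: z=[0.0000, 0.0000, 1.0000] o=[0.6087, 0.1978, 0.0000] → [0.2455, -0.4029, 0.0000, 0.0000, 0.0000, 1.0000]
J3: z=[-0.1219, 0.9925, 0.0000] o=[-0.0861, 0.1125, 0.0000] → [0.4236, 0.0520, -0.2702, -0.1219, 0.9925, 0.0000]
J4: z=[0.9888, 0.1214, 0.0872] o=[-0.1527, 0.1043, 0.7671] → [-0.0281, 0.3677, -0.1938, 0.9888, 0.1214, 0.0872]
J5: z=[0.9888, 0.1214, 0.0872] o=[0.0248, 0.2860, 0.5652] → [0.0123, 0.1526, -0.3519, 0.9888, 0.1214, 0.0872]
J6: z=[0.0320, 0.3976, -0.9170] o=[0.0642, 0.0404, 0.4601] → [-0.0940, -0.1287, -0.0591, 0.0320, 0.3976, -0.9170]
q̇ = J⁺·V = [-0.4330, 0.2970, -0.8830, 0.5410, 0.8950, 0.8230]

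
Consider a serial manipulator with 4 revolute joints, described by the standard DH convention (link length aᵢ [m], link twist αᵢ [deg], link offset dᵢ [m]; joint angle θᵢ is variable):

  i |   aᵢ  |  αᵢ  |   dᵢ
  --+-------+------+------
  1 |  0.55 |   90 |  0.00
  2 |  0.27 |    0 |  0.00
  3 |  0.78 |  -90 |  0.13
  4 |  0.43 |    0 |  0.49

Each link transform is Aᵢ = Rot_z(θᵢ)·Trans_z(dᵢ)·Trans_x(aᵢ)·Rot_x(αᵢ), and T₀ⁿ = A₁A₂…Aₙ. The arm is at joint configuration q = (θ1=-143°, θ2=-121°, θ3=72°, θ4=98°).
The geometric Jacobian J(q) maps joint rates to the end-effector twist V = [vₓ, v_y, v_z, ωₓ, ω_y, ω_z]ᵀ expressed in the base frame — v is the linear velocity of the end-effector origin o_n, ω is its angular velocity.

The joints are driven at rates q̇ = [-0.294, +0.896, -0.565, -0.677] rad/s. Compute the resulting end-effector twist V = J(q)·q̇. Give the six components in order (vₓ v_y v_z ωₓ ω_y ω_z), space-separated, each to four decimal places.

o_n = [-0.8228, -0.9905, -0.4535]
J₁: ẑ×o_n = [0.9905, -0.8228, 0.0000], ω = ẑ
J2: z=[-0.6018, 0.7986, 0.0000] o=[-0.4392, -0.3310, 0.0000] → [-0.3622, -0.2729, 0.7032, -0.6018, 0.7986, 0.0000]
J3: z=[-0.6018, 0.7986, 0.0000] o=[-0.3282, -0.2473, -0.2314] → [-0.1773, -0.1336, 0.8423, -0.6018, 0.7986, 0.0000]
J4: z=[-0.6027, -0.4542, 0.6561] o=[-0.8151, -0.4515, -0.8201] → [0.1871, 0.2159, 0.3214, -0.6027, -0.4542, 0.6561]
V = J·q̇ = [-0.6422, -0.0733, -0.0634, 0.2089, 0.5718, -0.7382]

-0.6422 -0.0733 -0.0634 0.2089 0.5718 -0.7382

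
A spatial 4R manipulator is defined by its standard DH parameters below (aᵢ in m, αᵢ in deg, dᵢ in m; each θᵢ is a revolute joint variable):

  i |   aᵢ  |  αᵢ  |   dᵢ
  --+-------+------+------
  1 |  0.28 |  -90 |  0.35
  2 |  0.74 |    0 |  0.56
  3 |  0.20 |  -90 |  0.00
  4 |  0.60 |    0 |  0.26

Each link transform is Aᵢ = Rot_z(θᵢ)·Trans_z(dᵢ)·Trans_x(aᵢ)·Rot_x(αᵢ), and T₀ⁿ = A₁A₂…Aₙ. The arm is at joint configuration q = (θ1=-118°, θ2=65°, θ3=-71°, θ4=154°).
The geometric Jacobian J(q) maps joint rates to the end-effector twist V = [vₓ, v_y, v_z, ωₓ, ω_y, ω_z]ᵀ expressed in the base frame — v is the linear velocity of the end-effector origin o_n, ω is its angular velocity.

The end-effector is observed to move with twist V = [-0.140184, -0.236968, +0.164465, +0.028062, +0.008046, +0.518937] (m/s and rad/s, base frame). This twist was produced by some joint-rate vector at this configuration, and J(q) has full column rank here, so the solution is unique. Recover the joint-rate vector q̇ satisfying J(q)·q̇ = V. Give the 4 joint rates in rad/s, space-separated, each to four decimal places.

0.3260 -0.4880 0.5090 -0.1940

o_n = [0.1296, -0.3889, -0.6147]
J₁: ẑ×o_n = [0.3889, 0.1296, -0.0000], ω = ẑ
J2: z=[0.8829, -0.4695, 0.0000] o=[-0.1315, -0.2472, 0.3500] → [0.4529, 0.8518, -0.0025, 0.8829, -0.4695, 0.0000]
J3: z=[0.8829, -0.4695, 0.0000] o=[0.2162, -0.7863, -0.3207] → [0.1380, 0.2596, 0.3102, 0.8829, -0.4695, 0.0000]
J4: z=[-0.0491, -0.0923, -0.9945] o=[0.1228, -0.9619, -0.2998] → [0.5990, -0.0222, -0.0275, -0.0491, -0.0923, -0.9945]
q̇ = J⁺·V = [0.3260, -0.4880, 0.5090, -0.1940]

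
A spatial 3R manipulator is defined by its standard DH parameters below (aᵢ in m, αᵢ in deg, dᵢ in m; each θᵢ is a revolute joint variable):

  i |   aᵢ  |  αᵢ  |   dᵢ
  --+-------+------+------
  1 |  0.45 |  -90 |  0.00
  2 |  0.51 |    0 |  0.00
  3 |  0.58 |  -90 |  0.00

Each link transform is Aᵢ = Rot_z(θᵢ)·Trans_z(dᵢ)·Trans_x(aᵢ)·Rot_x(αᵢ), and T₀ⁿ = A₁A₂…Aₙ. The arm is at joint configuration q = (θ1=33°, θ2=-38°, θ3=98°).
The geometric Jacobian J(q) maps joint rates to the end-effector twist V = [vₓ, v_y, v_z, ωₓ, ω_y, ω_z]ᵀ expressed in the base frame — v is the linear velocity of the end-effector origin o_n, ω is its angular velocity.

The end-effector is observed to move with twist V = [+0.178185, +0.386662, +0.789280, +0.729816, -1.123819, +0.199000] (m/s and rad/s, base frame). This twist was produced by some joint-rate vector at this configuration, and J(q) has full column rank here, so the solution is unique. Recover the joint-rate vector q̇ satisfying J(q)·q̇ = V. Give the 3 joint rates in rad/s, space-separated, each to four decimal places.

o_n = [0.9577, 0.6219, -0.1883]
J₁: ẑ×o_n = [-0.6219, 0.9577, 0.0000], ω = ẑ
J2: z=[-0.5446, 0.8387, 0.0000] o=[0.3774, 0.2451, 0.0000] → [-0.1579, -0.1026, -0.6919, -0.5446, 0.8387, 0.0000]
J3: z=[-0.5446, 0.8387, 0.0000] o=[0.7145, 0.4640, 0.3140] → [-0.4213, -0.2736, -0.2900, -0.5446, 0.8387, 0.0000]
q̇ = J⁺·V = [0.1990, -0.9970, -0.3430]

0.1990 -0.9970 -0.3430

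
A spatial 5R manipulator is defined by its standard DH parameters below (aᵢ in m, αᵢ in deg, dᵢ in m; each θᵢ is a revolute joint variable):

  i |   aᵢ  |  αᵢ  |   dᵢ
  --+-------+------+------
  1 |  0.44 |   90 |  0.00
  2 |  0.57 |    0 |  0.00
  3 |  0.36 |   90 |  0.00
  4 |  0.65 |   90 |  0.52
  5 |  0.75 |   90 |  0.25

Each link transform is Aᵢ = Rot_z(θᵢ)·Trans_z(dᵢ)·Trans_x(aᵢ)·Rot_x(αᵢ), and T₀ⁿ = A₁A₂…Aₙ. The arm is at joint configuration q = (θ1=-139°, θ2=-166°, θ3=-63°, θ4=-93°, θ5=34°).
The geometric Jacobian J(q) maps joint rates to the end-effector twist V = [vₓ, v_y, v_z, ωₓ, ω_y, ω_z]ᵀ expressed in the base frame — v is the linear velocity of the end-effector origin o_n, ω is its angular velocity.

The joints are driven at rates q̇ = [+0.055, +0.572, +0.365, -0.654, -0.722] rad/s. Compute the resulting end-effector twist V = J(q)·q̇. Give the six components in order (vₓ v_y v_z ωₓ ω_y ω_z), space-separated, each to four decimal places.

o_n = [0.3966, -1.3207, 0.5114]
J₁: ẑ×o_n = [1.3207, 0.3966, -0.0000], ω = ẑ
J2: z=[-0.6561, 0.7547, 0.0000] o=[-0.3321, -0.2887, 0.0000] → [0.3860, 0.3355, 0.1272, -0.6561, 0.7547, 0.0000]
J3: z=[-0.6561, 0.7547, 0.0000] o=[0.0853, 0.0742, -0.1379] → [0.4901, 0.4260, 0.6802, -0.6561, 0.7547, 0.0000]
J4: z=[-0.5696, -0.4951, 0.6561] o=[0.2636, 0.2291, 0.1338] → [0.8298, 0.3024, 0.9486, -0.5696, -0.4951, 0.6561]
J5: z=[-0.5288, -0.3903, -0.7537] o=[0.3764, -0.5329, 0.4493] → [-0.6181, 0.0177, 0.4245, -0.5288, -0.3903, -0.7537]
V = J·q̇ = [0.3758, 0.1587, -0.6059, 0.1396, 1.3128, 0.1701]

0.3758 0.1587 -0.6059 0.1396 1.3128 0.1701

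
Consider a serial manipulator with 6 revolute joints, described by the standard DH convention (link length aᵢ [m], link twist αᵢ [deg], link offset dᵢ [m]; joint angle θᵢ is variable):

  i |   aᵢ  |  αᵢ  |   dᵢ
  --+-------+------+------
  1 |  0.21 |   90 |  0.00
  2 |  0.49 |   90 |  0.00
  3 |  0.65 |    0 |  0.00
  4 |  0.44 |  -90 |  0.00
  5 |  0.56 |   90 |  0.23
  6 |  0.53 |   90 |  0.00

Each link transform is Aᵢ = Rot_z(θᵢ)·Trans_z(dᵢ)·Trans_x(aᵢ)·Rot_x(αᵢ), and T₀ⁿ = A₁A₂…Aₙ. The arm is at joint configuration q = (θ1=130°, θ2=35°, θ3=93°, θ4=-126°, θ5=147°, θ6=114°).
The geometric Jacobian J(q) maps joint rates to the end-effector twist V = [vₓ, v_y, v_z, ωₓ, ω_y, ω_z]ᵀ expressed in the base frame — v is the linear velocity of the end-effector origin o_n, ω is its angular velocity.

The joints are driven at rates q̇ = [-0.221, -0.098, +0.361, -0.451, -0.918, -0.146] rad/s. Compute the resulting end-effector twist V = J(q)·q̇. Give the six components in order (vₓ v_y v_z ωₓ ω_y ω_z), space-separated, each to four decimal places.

o_n = [0.3156, 1.4375, 0.7110]
J₁: ẑ×o_n = [-1.4375, 0.3156, 0.0000], ω = ẑ
J2: z=[0.7660, 0.6428, 0.0000] o=[-0.1350, 0.1609, 0.0000] → [0.4570, -0.5447, 0.6884, 0.7660, 0.6428, 0.0000]
J3: z=[-0.3687, 0.4394, -0.8192] o=[-0.3930, 0.4683, 0.2811] → [0.9828, -0.4219, -0.6686, -0.3687, 0.4394, -0.8192]
J4: z=[-0.3687, 0.4394, -0.8192] o=[0.1222, 0.8642, 0.2615] → [0.6671, 0.0073, -0.2963, -0.3687, 0.4394, -0.8192]
J5: z=[0.3557, 0.8809, 0.3124] o=[-0.2557, 0.9418, 0.4732] → [0.0546, 0.0939, -0.3269, 0.3557, 0.8809, 0.3124]
J6: z=[-0.1585, -0.2725, 0.9490] o=[0.3419, 0.9276, 0.5690] → [-0.5226, -0.0025, -0.0880, -0.1585, -0.2725, 0.9490]
V = J·q̇ = [0.3530, -0.2578, 0.1377, -0.3453, -0.8714, -0.5726]

0.3530 -0.2578 0.1377 -0.3453 -0.8714 -0.5726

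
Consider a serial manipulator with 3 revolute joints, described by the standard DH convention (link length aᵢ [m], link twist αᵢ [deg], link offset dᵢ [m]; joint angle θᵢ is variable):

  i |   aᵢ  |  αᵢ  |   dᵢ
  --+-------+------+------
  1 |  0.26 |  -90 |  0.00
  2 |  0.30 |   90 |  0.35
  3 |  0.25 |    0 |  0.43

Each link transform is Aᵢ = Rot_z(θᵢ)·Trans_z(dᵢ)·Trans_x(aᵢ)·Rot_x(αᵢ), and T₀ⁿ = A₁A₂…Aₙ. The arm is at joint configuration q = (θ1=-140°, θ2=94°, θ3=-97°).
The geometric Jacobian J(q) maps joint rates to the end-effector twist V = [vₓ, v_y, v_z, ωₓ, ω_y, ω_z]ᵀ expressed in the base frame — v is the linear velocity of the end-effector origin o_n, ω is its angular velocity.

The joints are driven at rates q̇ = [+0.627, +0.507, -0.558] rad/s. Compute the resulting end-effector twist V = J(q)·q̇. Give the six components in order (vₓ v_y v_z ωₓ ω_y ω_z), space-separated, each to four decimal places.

0.4386 -0.2027 -0.0698 0.7523 -0.0306 0.6659

o_n = [-0.4479, -0.5088, -0.2989]
J₁: ẑ×o_n = [0.5088, -0.4479, 0.0000], ω = ẑ
J2: z=[0.6428, -0.7660, 0.0000] o=[-0.1992, -0.1671, 0.0000] → [0.2289, 0.1921, -0.4102, 0.6428, -0.7660, 0.0000]
J3: z=[-0.7642, -0.6412, -0.0698] o=[0.0418, -0.4218, -0.2993] → [-0.0063, 0.0345, -0.2475, -0.7642, -0.6412, -0.0698]
V = J·q̇ = [0.4386, -0.2027, -0.0698, 0.7523, -0.0306, 0.6659]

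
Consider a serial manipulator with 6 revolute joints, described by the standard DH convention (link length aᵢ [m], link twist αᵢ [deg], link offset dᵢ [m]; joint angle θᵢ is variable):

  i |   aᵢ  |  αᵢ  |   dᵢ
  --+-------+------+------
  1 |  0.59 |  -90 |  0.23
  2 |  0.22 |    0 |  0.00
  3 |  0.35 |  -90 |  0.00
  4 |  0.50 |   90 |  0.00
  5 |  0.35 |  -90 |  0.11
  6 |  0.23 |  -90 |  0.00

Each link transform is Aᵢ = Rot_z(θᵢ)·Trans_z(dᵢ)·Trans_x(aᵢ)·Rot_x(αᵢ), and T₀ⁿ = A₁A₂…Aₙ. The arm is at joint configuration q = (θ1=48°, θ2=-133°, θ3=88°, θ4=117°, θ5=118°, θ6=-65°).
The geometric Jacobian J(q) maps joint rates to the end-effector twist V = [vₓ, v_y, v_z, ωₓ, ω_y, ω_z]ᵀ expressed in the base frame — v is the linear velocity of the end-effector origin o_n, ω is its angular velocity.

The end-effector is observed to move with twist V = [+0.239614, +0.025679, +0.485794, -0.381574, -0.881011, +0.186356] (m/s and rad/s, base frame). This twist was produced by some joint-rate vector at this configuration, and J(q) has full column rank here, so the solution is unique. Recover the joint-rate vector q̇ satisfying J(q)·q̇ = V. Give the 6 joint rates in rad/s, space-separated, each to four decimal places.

o_n = [1.0183, 0.5286, 0.4667]
J₁: ẑ×o_n = [-0.5286, 1.0183, 0.0000], ω = ẑ
J2: z=[-0.7431, 0.6691, 0.0000] o=[0.3948, 0.4385, 0.2300] → [0.1584, 0.1759, -0.4842, -0.7431, 0.6691, 0.0000]
J3: z=[-0.7431, 0.6691, 0.0000] o=[0.2944, 0.3270, 0.3909] → [0.0507, 0.0563, -0.6342, -0.7431, 0.6691, 0.0000]
J4: z=[0.4731, 0.5255, -0.7071] o=[0.4600, 0.5109, 0.6384] → [-0.0777, -0.3135, -0.2850, 0.4731, 0.5255, -0.7071]
J5: z=[0.7590, 0.1644, 0.6300] o=[0.6837, 0.0935, 0.4779] → [-0.2760, 0.2193, 0.2752, 0.7590, 0.1644, 0.6300]
J6: z=[-0.6171, 0.4904, 0.6154] o=[0.8399, 0.4111, 0.3814] → [-0.0305, 0.1624, -0.1600, -0.6171, 0.4904, 0.6154]
q̇ = J⁺·V = [-0.0930, 0.1220, -0.7840, -0.7800, -0.5590, 0.1300]

-0.0930 0.1220 -0.7840 -0.7800 -0.5590 0.1300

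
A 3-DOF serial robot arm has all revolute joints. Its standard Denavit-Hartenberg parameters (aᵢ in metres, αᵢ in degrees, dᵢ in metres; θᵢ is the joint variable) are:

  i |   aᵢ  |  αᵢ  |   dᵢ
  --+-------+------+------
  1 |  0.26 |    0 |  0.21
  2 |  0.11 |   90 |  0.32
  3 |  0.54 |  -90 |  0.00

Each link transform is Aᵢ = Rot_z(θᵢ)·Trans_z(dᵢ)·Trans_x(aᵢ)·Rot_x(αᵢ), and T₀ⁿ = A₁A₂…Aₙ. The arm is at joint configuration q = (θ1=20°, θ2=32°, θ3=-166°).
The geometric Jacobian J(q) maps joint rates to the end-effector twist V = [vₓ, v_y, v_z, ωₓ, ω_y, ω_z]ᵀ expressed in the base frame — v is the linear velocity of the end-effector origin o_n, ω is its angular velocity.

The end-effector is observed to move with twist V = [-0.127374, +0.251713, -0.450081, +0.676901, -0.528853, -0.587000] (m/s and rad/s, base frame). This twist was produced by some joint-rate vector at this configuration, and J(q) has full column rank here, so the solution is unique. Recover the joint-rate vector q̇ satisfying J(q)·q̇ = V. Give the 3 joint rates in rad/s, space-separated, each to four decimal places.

o_n = [-0.0105, -0.2373, 0.3994]
J₁: ẑ×o_n = [0.2373, -0.0105, 0.0000], ω = ẑ
J2: z=[0.0000, 0.0000, 1.0000] o=[0.2443, 0.0889, 0.2100] → [0.3262, -0.2549, 0.0000, 0.0000, 0.0000, 1.0000]
J3: z=[0.7880, -0.6157, 0.0000] o=[0.3120, 0.1756, 0.5300] → [0.0804, 0.1029, -0.5240, 0.7880, -0.6157, 0.0000]
q̇ = J⁺·V = [0.0560, -0.6430, 0.8590]

0.0560 -0.6430 0.8590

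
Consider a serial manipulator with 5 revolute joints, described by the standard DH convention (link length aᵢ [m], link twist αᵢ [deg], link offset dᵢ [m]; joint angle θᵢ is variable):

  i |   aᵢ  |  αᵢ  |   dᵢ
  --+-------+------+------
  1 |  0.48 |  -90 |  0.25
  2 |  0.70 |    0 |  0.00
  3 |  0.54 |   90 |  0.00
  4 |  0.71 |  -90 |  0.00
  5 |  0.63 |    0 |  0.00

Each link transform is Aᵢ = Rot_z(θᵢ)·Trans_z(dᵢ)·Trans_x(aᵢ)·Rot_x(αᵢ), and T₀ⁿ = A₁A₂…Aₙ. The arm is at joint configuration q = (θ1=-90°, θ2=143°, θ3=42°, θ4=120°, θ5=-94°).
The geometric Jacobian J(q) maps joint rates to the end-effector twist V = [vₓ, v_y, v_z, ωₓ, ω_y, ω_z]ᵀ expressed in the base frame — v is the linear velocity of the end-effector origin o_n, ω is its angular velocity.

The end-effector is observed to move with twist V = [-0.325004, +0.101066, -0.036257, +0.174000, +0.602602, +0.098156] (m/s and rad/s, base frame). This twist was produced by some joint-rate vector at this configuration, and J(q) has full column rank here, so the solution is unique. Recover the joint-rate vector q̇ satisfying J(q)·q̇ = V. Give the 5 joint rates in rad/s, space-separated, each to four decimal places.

-0.0690 -0.0810 -0.1000 -0.1140 -0.7100

o_n = [0.5768, 0.3400, -0.7793]
J₁: ẑ×o_n = [-0.3400, 0.5768, 0.0000], ω = ẑ
J2: z=[1.0000, 0.0000, 0.0000] o=[0.0000, -0.4800, 0.2500] → [-0.0000, 1.0293, 0.8200, 1.0000, 0.0000, 0.0000]
J3: z=[1.0000, 0.0000, 0.0000] o=[0.0000, 0.0790, -0.1713] → [-0.0000, 0.6080, 0.2610, 1.0000, 0.0000, 0.0000]
J4: z=[0.0000, 0.0872, -0.9962] o=[-0.0000, 0.6170, -0.1242] → [-0.3330, -0.5746, -0.0503, 0.0000, 0.0872, -0.9962]
J5: z=[-0.5000, -0.8627, -0.0755] o=[0.6149, 0.2633, -0.1551] → [0.5443, -0.3092, -0.0712, -0.5000, -0.8627, -0.0755]
q̇ = J⁺·V = [-0.0690, -0.0810, -0.1000, -0.1140, -0.7100]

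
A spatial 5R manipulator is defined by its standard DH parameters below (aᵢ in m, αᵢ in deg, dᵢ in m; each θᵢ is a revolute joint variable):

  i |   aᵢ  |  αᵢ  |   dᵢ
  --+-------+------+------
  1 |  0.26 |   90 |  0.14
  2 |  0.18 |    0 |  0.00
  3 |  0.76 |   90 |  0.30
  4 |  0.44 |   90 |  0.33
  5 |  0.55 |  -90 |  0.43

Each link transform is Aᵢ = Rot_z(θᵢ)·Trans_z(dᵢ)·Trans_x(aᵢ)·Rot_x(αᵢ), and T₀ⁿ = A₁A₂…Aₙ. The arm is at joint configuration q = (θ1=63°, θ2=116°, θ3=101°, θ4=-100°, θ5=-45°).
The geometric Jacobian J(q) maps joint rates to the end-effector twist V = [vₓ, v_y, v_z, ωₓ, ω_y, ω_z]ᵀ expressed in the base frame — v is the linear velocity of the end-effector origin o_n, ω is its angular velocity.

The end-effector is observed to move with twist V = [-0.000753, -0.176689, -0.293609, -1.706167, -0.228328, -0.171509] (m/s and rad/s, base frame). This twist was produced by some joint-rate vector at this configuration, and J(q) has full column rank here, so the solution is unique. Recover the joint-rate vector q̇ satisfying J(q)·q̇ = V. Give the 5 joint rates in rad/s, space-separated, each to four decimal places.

o_n = [-0.3650, 0.2564, 0.1388]
J₁: ẑ×o_n = [-0.2564, -0.3650, 0.0000], ω = ẑ
J2: z=[0.8910, -0.4540, 0.0000] o=[0.1180, 0.2317, 0.1400] → [0.0005, 0.0010, -0.1973, 0.8910, -0.4540, 0.0000]
J3: z=[0.8910, -0.4540, 0.0000] o=[0.0822, 0.1614, 0.3018] → [0.0740, 0.1452, -0.1184, 0.8910, -0.4540, 0.0000]
J4: z=[-0.2732, -0.5362, 0.7986] o=[0.0740, -0.5156, -0.1556] → [-0.7745, -0.2702, -0.4463, -0.2732, -0.5362, 0.7986]
J5: z=[0.5118, 0.6219, 0.5927] o=[-0.3746, -0.4415, 0.1539] → [-0.4230, 0.0134, 0.3512, 0.5118, 0.6219, 0.5927]
q̇ = J⁺·V = [-0.0130, -0.9610, -0.3010, 0.4620, -0.8900]

-0.0130 -0.9610 -0.3010 0.4620 -0.8900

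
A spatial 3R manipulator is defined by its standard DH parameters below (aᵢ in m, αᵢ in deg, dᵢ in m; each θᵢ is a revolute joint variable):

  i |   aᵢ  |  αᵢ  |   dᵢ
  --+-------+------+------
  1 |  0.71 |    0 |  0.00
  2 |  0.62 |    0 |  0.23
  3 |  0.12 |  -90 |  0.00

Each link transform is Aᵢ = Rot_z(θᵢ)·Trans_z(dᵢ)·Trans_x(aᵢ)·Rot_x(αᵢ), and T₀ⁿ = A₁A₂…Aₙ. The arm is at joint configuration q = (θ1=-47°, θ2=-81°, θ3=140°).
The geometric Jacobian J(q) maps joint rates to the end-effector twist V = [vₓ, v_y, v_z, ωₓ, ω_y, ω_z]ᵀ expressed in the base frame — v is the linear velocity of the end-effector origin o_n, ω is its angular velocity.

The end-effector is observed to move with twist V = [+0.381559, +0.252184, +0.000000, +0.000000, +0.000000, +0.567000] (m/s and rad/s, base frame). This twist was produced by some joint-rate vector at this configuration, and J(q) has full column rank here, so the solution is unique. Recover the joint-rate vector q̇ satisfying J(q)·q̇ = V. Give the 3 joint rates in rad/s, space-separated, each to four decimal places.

0.5560 -0.3370 0.3480

o_n = [0.2199, -0.9829, 0.2300]
J₁: ẑ×o_n = [0.9829, 0.2199, -0.0000], ω = ẑ
J2: z=[0.0000, 0.0000, 1.0000] o=[0.4842, -0.5193, 0.0000] → [0.4636, -0.2643, 0.0000, 0.0000, 0.0000, 1.0000]
J3: z=[0.0000, 0.0000, 1.0000] o=[0.1025, -1.0078, 0.2300] → [-0.0249, 0.1174, 0.0000, 0.0000, 0.0000, 1.0000]
q̇ = J⁺·V = [0.5560, -0.3370, 0.3480]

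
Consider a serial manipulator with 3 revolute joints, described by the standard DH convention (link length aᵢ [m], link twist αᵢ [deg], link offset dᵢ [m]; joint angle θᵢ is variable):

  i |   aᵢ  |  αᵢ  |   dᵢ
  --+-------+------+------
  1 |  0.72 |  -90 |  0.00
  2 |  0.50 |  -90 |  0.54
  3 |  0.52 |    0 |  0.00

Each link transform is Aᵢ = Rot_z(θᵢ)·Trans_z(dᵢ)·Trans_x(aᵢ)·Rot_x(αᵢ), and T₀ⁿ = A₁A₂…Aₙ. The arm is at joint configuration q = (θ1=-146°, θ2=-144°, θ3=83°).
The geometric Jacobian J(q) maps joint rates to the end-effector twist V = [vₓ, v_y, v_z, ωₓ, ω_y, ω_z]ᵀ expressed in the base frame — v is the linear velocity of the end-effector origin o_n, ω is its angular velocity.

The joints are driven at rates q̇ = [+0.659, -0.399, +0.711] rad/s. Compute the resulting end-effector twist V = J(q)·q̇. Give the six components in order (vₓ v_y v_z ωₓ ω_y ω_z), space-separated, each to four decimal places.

-0.0514 -0.1903 -0.3976 -0.5696 0.0971 1.2342

o_n = [-0.2057, -0.1675, 0.3311]
J₁: ẑ×o_n = [0.1675, -0.2057, 0.0000], ω = ẑ
J2: z=[0.5592, -0.8290, 0.0000] o=[-0.5969, -0.4026, 0.0000] → [-0.2745, -0.1852, 0.4558, 0.5592, -0.8290, 0.0000]
J3: z=[-0.4873, -0.3287, 0.8090] o=[0.0404, -0.6241, 0.2939] → [-0.3816, -0.1810, -0.3034, -0.4873, -0.3287, 0.8090]
V = J·q̇ = [-0.0514, -0.1903, -0.3976, -0.5696, 0.0971, 1.2342]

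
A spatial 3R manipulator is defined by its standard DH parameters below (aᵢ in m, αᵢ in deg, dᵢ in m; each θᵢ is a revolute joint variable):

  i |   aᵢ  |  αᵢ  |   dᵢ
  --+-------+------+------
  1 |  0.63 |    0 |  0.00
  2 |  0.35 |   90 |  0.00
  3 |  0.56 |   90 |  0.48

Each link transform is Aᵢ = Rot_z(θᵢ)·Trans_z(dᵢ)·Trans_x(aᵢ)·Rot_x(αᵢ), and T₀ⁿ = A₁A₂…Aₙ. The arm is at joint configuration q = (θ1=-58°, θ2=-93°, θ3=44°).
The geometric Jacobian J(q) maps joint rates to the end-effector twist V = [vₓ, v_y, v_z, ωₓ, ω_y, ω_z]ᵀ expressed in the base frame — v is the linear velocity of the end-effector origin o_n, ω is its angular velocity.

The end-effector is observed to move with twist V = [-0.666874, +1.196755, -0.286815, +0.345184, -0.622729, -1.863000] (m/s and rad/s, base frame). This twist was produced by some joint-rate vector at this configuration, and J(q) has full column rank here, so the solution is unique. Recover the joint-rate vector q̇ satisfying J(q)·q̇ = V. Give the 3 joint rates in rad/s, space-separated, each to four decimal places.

-0.9860 -0.8770 -0.7120

o_n = [-0.5573, -0.4794, 0.3890]
J₁: ẑ×o_n = [0.4794, -0.5573, 0.0000], ω = ẑ
J2: z=[0.0000, 0.0000, 1.0000] o=[0.3338, -0.5343, 0.0000] → [-0.0548, -0.8911, 0.0000, 0.0000, 0.0000, 1.0000]
J3: z=[-0.4848, 0.8746, 0.0000] o=[0.0277, -0.7040, 0.0000] → [0.3402, 0.1886, 0.4028, -0.4848, 0.8746, 0.0000]
q̇ = J⁺·V = [-0.9860, -0.8770, -0.7120]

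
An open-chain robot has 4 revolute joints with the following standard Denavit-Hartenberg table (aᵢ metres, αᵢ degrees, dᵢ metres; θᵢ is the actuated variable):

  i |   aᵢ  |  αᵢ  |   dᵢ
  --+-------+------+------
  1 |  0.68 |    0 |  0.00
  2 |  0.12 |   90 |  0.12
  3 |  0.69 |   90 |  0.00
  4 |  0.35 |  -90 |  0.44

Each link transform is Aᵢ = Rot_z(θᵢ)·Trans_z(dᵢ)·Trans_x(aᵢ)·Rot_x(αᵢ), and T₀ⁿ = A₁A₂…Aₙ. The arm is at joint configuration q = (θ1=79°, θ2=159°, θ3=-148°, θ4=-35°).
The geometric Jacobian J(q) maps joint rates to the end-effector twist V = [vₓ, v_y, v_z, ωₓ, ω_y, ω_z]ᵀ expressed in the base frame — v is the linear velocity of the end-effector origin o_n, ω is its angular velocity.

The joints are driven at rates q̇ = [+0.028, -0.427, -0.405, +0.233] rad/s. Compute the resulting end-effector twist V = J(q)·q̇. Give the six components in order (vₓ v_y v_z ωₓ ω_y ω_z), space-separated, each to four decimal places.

o_n = [0.7989, 1.3595, -0.0244]
J₁: ẑ×o_n = [-1.3595, 0.7989, 0.0000], ω = ẑ
J2: z=[0.0000, 0.0000, 1.0000] o=[0.1298, 0.6675, 0.0000] → [-0.6920, 0.6691, 0.0000, 0.0000, 0.0000, 1.0000]
J3: z=[-0.8480, 0.5299, 0.0000] o=[0.0662, 0.5657, 0.1200] → [-0.0765, -0.1225, -1.0615, -0.8480, 0.5299, 0.0000]
J4: z=[0.2808, 0.4494, 0.8480] o=[0.3762, 1.0620, -0.2456] → [-0.1529, 0.2963, -0.1064, 0.2808, 0.4494, 0.8480]
V = J·q̇ = [0.2528, -0.1447, 0.4051, 0.4089, -0.1099, -0.2014]

0.2528 -0.1447 0.4051 0.4089 -0.1099 -0.2014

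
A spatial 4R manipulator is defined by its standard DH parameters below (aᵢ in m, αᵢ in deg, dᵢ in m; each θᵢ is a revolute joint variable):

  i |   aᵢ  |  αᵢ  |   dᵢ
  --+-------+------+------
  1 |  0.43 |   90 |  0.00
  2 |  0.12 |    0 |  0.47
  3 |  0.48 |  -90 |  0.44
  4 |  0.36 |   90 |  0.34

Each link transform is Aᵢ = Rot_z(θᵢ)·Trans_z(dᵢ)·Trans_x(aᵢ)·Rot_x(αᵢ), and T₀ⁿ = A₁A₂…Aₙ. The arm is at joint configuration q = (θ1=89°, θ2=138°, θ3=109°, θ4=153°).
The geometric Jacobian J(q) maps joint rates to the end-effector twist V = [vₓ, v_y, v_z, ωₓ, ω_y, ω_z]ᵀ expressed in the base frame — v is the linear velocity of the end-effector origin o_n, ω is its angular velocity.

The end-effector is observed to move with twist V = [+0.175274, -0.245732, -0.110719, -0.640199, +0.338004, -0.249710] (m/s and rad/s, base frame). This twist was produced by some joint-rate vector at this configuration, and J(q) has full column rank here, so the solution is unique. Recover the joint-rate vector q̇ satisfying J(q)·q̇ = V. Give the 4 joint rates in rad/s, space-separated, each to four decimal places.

o_n = [0.7568, 0.5785, -0.1991]
J₁: ẑ×o_n = [-0.5785, 0.7568, 0.0000], ω = ẑ
J2: z=[0.9998, -0.0175, 0.0000] o=[0.0075, 0.4299, 0.0000] → [0.0035, 0.1991, 0.1616, 0.9998, -0.0175, 0.0000]
J3: z=[0.9998, -0.0175, 0.0000] o=[0.4759, 0.3326, 0.0803] → [0.0049, 0.2794, 0.2508, 0.9998, -0.0175, 0.0000]
J4: z=[0.0161, 0.9204, -0.3907] o=[0.9125, 0.1374, -0.3615] → [0.3218, 0.0583, 0.1504, 0.0161, 0.9204, -0.3907]
q̇ = J⁺·V = [-0.1110, 0.0240, -0.6700, 0.3550]

-0.1110 0.0240 -0.6700 0.3550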